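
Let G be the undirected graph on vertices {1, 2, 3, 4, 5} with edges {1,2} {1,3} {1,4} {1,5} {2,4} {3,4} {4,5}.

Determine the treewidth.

2

A width-2 tree decomposition is:
Bags: B1 = {1, 4, 5}  B2 = {1, 2, 4}  B3 = {1, 3, 4}
Tree: B1–B2, B2–B3
Every bag has size at most 3, so the width is 3 − 1 = 2 and tw(G) ≤ 2. On the other hand G contains the 3-clique {1, 2, 4}. A clique must lie in a single bag of any decomposition, so no decomposition can have width below 2. The upper and lower bounds meet at 2, so that is the treewidth.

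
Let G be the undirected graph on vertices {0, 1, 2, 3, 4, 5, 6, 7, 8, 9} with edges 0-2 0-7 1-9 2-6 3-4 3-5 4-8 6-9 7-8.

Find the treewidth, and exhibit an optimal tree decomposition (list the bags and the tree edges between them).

Treewidth 1.
One optimal decomposition is:
Bags: B1 = {3, 5}  B2 = {3, 4}  B3 = {4, 8}  B4 = {7, 8}  B5 = {0, 7}  B6 = {0, 2}  B7 = {2, 6}  B8 = {6, 9}  B9 = {1, 9}
Tree: B1–B2, B2–B3, B3–B4, B4–B5, B5–B6, B6–B7, B7–B8, B8–B9

Each bag holds 2 vertices, so the decomposition has width 1, which upper-bounds the treewidth. G has an edge, so its treewidth is at least 1. Therefore the treewidth is 1.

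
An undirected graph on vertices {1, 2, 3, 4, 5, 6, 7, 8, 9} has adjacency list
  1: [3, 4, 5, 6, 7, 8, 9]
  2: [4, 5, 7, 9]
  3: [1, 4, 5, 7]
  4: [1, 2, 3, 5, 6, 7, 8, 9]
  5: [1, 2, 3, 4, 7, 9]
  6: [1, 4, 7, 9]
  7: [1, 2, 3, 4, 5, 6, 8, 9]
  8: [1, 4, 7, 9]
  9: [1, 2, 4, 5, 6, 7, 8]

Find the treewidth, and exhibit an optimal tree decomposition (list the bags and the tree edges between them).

Treewidth 4.
One such decomposition:
Bags: B1 = {1, 4, 5, 7, 9}  B2 = {1, 4, 6, 7, 9}  B3 = {2, 4, 5, 7, 9}  B4 = {1, 3, 4, 5, 7}  B5 = {1, 4, 7, 8, 9}
Tree: B1–B2, B1–B3, B1–B4, B1–B5

Each bag holds 5 vertices, so the decomposition has width 4, which upper-bounds the treewidth. On the other hand G contains the 5-clique {1, 4, 7, 8, 9}. A clique must lie in a single bag of any decomposition, so no decomposition can have width below 4. Therefore the treewidth is 4.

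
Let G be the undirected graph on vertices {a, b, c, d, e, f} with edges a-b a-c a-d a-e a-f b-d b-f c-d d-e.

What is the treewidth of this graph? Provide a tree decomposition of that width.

The largest bag has 3 vertices, giving width 2; this decomposition certifies tw(G) ≤ 2. For the lower bound, the 3 vertices {a, d, e} are pairwise adjacent, and any tree decomposition puts a clique entirely inside one bag — forcing width ≥ 2. Hence tw(G) = 2 exactly.

Treewidth 2.
One optimal decomposition is:
Bags: B1 = {a, d, e}  B2 = {a, b, d}  B3 = {a, b, f}  B4 = {a, c, d}
Tree: B1–B2, B2–B3, B2–B4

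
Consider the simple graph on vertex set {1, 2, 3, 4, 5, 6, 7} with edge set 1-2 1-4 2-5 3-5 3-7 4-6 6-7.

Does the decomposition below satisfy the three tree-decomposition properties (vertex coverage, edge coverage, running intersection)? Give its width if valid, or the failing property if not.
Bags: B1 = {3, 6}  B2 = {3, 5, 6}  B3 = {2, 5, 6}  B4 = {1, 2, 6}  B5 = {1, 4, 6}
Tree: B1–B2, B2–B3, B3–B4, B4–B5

No — vertex 7 appears in no bag.

A tree decomposition must satisfy three properties: every vertex lies in some bag; for every edge, both endpoints lie together in some bag; and for every vertex, the bags containing it form a connected subtree. Here vertex 7 appears in no bag, so the decomposition is invalid.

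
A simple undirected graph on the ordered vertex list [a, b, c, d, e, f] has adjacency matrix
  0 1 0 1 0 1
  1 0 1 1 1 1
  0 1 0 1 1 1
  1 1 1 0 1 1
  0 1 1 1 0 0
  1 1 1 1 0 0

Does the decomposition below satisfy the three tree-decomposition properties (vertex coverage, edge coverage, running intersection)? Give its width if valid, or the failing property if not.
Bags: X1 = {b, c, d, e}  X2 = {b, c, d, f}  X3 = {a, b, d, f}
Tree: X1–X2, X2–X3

Yes; width 3.

Every vertex of G appears in some bag (union = {a, b, c, d, e, f}); every edge is covered by a bag; and for each vertex v the set of bags containing v is connected in the bag tree. The decomposition is therefore valid. The largest bag has 4 vertices, so the width is 3.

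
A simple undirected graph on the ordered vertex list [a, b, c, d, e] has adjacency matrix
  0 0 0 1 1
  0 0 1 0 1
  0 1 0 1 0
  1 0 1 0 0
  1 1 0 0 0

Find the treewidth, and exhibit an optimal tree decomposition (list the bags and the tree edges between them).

Every bag has size at most 3, so the width is 3 − 1 = 2 and tw(G) ≤ 2. The edges c–b–e–a–d–c form a cycle, so G is not a tree and its treewidth is at least 2. The upper and lower bounds meet at 2, so that is the treewidth.

Treewidth 2.
Bags: B1 = {b, c, e}  B2 = {a, c, e}  B3 = {a, c, d}
Tree: B1–B2, B2–B3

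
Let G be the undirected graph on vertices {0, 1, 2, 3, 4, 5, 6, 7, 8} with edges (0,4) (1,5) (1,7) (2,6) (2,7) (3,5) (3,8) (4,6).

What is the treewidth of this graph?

A width-1 tree decomposition is:
Bags: B1 = {3, 8}  B2 = {3, 5}  B3 = {1, 5}  B4 = {1, 7}  B5 = {2, 7}  B6 = {2, 6}  B7 = {4, 6}  B8 = {0, 4}
Tree: B1–B2, B2–B3, B3–B4, B4–B5, B5–B6, B6–B7, B7–B8
Each bag holds 2 vertices, so the decomposition has width 1, which upper-bounds the treewidth. G has an edge, so its treewidth is at least 1. The upper and lower bounds meet at 1, so that is the treewidth.

1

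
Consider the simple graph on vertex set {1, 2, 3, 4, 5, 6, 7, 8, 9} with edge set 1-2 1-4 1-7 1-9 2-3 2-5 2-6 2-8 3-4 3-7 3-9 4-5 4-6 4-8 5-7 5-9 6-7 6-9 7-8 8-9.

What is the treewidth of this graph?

A width-4 tree decomposition is:
Bags: B1 = {2, 4, 6, 7, 9}  B2 = {2, 4, 5, 7, 9}  B3 = {2, 4, 7, 8, 9}  B4 = {1, 2, 4, 7, 9}  B5 = {2, 3, 4, 7, 9}
Tree: B1–B2, B2–B3, B3–B4, B4–B5
Every bag has size at most 5, so the width is 5 − 1 = 4 and tw(G) ≤ 4. For the lower bound: the 5 vertex sets {6,9}, {5,7}, {4,8}, {2}, {1} are disjoint, each induces a connected subgraph, and every pair is joined by at least one edge of G. Contracting each set to a single vertex therefore yields K_{5} as a minor, and since treewidth is minor-monotone, tw(G) ≥ tw(K_{5}) = 4. Combining the bounds, tw(G) = 4.

4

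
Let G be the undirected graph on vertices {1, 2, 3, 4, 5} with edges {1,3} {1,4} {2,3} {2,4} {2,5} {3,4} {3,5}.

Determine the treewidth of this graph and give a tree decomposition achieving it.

Treewidth 2.
Bags: B1 = {2, 3, 4}  B2 = {2, 3, 5}  B3 = {1, 3, 4}
Tree: B1–B2, B1–B3

Each bag holds 3 vertices, so the decomposition has width 2, which upper-bounds the treewidth. For the lower bound, the 3 vertices {1, 3, 4} are pairwise adjacent, and any tree decomposition puts a clique entirely inside one bag — forcing width ≥ 2. The upper and lower bounds meet at 2, so that is the treewidth.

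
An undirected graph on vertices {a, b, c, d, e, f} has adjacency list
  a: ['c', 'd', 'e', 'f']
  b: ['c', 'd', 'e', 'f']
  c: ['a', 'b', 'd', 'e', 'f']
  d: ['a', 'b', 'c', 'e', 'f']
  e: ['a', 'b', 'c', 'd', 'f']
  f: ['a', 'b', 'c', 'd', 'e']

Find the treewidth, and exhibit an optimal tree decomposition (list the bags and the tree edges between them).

Every bag has size at most 5, so the width is 5 − 1 = 4 and tw(G) ≤ 4. For the lower bound, the 5 vertices {a, c, d, e, f} are pairwise adjacent, and any tree decomposition puts a clique entirely inside one bag — forcing width ≥ 4. Therefore the treewidth is 4.

Treewidth 4.
Bags: B1 = {b, c, d, e, f}  B2 = {a, c, d, e, f}
Tree: B1–B2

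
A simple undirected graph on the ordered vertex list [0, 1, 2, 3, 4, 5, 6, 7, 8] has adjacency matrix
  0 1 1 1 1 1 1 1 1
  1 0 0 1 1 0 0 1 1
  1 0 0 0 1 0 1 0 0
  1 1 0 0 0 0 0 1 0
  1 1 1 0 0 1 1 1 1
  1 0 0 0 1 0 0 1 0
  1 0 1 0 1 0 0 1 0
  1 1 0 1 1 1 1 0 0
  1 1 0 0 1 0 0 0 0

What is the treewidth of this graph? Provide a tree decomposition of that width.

Treewidth 3.
One optimal decomposition is:
Bags: B1 = {0, 4, 6, 7}  B2 = {0, 2, 4, 6}  B3 = {0, 1, 4, 7}  B4 = {0, 4, 5, 7}  B5 = {0, 1, 3, 7}  B6 = {0, 1, 4, 8}
Tree: B1–B2, B1–B3, B3–B4, B3–B5, B3–B6

Each bag holds 4 vertices, so the decomposition has width 3, which upper-bounds the treewidth. Conversely, {0, 1, 3, 7} is a clique of size 4, and the vertices of any clique must share a bag in every tree decomposition; so some bag has ≥ 4 vertices and tw(G) ≥ 3. Therefore the treewidth is 3.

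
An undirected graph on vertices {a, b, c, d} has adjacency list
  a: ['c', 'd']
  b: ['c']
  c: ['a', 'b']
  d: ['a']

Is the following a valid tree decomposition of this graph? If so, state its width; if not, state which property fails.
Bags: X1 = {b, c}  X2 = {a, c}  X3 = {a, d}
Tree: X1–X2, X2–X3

Vertex coverage: the bags together contain {a, b, c, d}, the full vertex set. Edge coverage: each edge of G has both endpoints in at least one bag. Running intersection: for every vertex, the bags containing it form a connected subtree. All three properties hold, so this is a valid tree decomposition of width max|bag| − 1 = 1, and hence tw(G) ≤ 1.

Yes; width 1.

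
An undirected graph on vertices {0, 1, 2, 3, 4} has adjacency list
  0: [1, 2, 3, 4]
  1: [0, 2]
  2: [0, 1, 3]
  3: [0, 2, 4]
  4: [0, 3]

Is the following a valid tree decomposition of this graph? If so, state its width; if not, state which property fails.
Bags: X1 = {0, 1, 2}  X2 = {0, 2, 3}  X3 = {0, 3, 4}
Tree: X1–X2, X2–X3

Every vertex of G appears in some bag (union = {0, 1, 2, 3, 4}); every edge is covered by a bag; and for each vertex v the set of bags containing v is connected in the bag tree. The decomposition is therefore valid. The largest bag has 3 vertices, so the width is 2.

Yes; width 2.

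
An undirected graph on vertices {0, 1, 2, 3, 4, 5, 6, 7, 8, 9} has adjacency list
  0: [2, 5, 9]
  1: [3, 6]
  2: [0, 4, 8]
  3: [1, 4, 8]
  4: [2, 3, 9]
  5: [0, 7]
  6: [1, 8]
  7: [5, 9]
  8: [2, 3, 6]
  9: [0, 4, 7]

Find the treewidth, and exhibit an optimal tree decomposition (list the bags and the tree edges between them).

Every bag has size at most 3, so the width is 3 − 1 = 2 and tw(G) ≤ 2. The edges 5–7–9–0–5 form a cycle, so G is not a tree and its treewidth is at least 2. Therefore the treewidth is 2.

Treewidth 2.
One such decomposition:
Bags: B1 = {0, 5, 7}  B2 = {0, 7, 9}  B3 = {0, 2, 9}  B4 = {2, 4, 9}  B5 = {2, 4, 8}  B6 = {3, 4, 8}  B7 = {3, 6, 8}  B8 = {1, 3, 6}
Tree: B1–B2, B2–B3, B3–B4, B4–B5, B5–B6, B6–B7, B7–B8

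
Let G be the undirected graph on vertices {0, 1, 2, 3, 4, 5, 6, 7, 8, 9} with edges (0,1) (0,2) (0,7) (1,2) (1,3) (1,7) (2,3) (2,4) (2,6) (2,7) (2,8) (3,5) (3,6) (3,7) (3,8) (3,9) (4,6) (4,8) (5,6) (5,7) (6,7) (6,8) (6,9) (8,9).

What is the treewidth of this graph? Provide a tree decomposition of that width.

Every bag has size at most 4, so the width is 4 − 1 = 3 and tw(G) ≤ 3. On the other hand G contains the 4-clique {3, 6, 8, 9}. A clique must lie in a single bag of any decomposition, so no decomposition can have width below 3. The upper and lower bounds meet at 3, so that is the treewidth.

Treewidth 3.
One optimal decomposition is:
Bags: B1 = {2, 4, 6, 8}  B2 = {2, 3, 6, 8}  B3 = {2, 3, 6, 7}  B4 = {3, 6, 8, 9}  B5 = {1, 2, 3, 7}  B6 = {0, 1, 2, 7}  B7 = {3, 5, 6, 7}
Tree: B1–B2, B2–B3, B2–B4, B3–B5, B5–B6, B3–B7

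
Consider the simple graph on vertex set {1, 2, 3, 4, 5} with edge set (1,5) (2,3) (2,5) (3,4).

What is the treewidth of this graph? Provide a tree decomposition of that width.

Treewidth 1.
One optimal decomposition is:
Bags: B1 = {1, 5}  B2 = {2, 5}  B3 = {2, 3}  B4 = {3, 4}
Tree: B1–B2, B2–B3, B3–B4

The largest bag has 2 vertices, giving width 1; this decomposition certifies tw(G) ≤ 1. Since G has at least one edge (e.g. 1–5), it is not an edgeless graph, so tw(G) ≥ 1. The upper and lower bounds meet at 1, so that is the treewidth.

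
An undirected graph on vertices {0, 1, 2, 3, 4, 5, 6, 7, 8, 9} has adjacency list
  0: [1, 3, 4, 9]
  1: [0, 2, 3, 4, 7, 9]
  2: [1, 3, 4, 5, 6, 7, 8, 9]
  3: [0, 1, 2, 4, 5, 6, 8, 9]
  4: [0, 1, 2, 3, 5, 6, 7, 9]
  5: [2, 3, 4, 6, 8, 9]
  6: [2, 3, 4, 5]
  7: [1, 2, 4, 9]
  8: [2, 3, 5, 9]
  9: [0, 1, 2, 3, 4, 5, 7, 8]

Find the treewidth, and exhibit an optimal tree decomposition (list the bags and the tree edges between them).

Treewidth 4.
One optimal decomposition is:
Bags: B1 = {1, 2, 3, 4, 9}  B2 = {2, 3, 4, 5, 9}  B3 = {0, 1, 3, 4, 9}  B4 = {1, 2, 4, 7, 9}  B5 = {2, 3, 4, 5, 6}  B6 = {2, 3, 5, 8, 9}
Tree: B1–B2, B1–B3, B1–B4, B2–B5, B2–B6

The largest bag has 5 vertices, giving width 4; this decomposition certifies tw(G) ≤ 4. Conversely, {0, 1, 3, 4, 9} is a clique of size 5, and the vertices of any clique must share a bag in every tree decomposition; so some bag has ≥ 5 vertices and tw(G) ≥ 4. The upper and lower bounds meet at 4, so that is the treewidth.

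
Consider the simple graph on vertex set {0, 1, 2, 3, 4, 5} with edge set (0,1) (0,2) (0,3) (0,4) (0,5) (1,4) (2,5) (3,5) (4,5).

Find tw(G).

A width-2 tree decomposition is:
Bags: B1 = {0, 2, 5}  B2 = {0, 3, 5}  B3 = {0, 4, 5}  B4 = {0, 1, 4}
Tree: B1–B2, B2–B3, B3–B4
The largest bag has 3 vertices, giving width 2; this decomposition certifies tw(G) ≤ 2. Conversely, {0, 1, 4} is a clique of size 3, and the vertices of any clique must share a bag in every tree decomposition; so some bag has ≥ 3 vertices and tw(G) ≥ 2. Hence tw(G) = 2 exactly.

2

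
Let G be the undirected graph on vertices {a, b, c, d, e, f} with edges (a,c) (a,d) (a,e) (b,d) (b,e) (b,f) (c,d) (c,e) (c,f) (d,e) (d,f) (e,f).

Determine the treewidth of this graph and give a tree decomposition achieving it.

Every bag has size at most 4, so the width is 4 − 1 = 3 and tw(G) ≤ 3. On the other hand G contains the 4-clique {a, c, d, e}. A clique must lie in a single bag of any decomposition, so no decomposition can have width below 3. Hence tw(G) = 3 exactly.

Treewidth 3.
One optimal decomposition is:
Bags: B1 = {a, c, d, e}  B2 = {c, d, e, f}  B3 = {b, d, e, f}
Tree: B1–B2, B2–B3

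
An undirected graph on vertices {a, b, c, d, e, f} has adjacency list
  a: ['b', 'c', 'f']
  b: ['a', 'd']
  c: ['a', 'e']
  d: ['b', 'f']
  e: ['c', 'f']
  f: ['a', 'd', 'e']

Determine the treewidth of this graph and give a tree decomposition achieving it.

Treewidth 2.
One optimal decomposition is:
Bags: B1 = {b, d, f}  B2 = {a, b, f}  B3 = {a, e, f}  B4 = {a, c, e}
Tree: B1–B2, B2–B3, B3–B4

Each bag holds 3 vertices, so the decomposition has width 2, which upper-bounds the treewidth. The edges d–b–a–f–d form a cycle, so G is not a tree and its treewidth is at least 2. Combining the bounds, tw(G) = 2.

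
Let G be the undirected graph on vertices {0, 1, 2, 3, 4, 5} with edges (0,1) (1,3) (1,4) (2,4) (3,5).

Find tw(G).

A width-1 tree decomposition is:
Bags: B1 = {1, 3}  B2 = {3, 5}  B3 = {1, 4}  B4 = {2, 4}  B5 = {0, 1}
Tree: B1–B2, B1–B3, B3–B4, B3–B5
The largest bag has 2 vertices, giving width 1; this decomposition certifies tw(G) ≤ 1. Since G has at least one edge (e.g. 3–1), it is not an edgeless graph, so tw(G) ≥ 1. The upper and lower bounds meet at 1, so that is the treewidth.

1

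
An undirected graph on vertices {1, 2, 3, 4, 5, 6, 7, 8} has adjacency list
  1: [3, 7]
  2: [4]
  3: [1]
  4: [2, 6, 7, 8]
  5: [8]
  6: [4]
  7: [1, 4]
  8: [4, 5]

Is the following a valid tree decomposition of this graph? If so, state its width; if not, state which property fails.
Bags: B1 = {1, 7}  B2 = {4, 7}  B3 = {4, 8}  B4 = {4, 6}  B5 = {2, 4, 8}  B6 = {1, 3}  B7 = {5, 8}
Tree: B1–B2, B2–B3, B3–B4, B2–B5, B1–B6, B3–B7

No — bags containing vertex 8 are not connected in the tree.

A tree decomposition must satisfy three properties: every vertex lies in some bag; for every edge, both endpoints lie together in some bag; and for every vertex, the bags containing it form a connected subtree. Here bags containing vertex 8 are not connected in the tree, so the decomposition is invalid.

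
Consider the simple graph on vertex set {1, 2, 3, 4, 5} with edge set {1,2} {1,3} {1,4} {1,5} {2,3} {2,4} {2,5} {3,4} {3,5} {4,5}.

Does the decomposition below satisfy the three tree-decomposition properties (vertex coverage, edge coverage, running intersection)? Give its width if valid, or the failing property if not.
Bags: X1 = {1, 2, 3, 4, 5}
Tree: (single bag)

Yes; width 4.

Checking the three conditions: (i) the bags cover all of {1, 2, 3, 4, 5}; (ii) for each edge, some bag contains both endpoints; (iii) the bags containing any fixed vertex form a subtree. All hold, so the decomposition is valid with width 5 − 1 = 4.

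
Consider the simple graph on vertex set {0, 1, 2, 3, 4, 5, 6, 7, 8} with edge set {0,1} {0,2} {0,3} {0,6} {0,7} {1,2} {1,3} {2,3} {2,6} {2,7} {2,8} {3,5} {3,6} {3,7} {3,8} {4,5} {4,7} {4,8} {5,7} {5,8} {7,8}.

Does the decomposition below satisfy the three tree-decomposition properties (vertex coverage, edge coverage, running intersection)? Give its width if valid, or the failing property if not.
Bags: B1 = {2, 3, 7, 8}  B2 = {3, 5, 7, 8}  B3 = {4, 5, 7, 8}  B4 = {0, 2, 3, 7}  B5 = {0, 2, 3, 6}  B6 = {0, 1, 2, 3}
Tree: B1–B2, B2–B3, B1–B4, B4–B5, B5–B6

Yes; width 3.

Every vertex of G appears in some bag (union = {0, 1, 2, 3, 4, 5, 6, 7, 8}); every edge is covered by a bag; and for each vertex v the set of bags containing v is connected in the bag tree. The decomposition is therefore valid. The largest bag has 4 vertices, so the width is 3.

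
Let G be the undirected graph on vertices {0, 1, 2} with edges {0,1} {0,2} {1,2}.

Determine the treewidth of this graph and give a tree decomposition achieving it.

Treewidth 2.
Bags: B1 = {0, 1, 2}
Tree: (single bag)

A single bag containing all 3 vertices is trivially a valid decomposition of width 2. For the lower bound, the 3 vertices {0, 1, 2} are pairwise adjacent, and any tree decomposition puts a clique entirely inside one bag — forcing width ≥ 2. Therefore the treewidth is 2.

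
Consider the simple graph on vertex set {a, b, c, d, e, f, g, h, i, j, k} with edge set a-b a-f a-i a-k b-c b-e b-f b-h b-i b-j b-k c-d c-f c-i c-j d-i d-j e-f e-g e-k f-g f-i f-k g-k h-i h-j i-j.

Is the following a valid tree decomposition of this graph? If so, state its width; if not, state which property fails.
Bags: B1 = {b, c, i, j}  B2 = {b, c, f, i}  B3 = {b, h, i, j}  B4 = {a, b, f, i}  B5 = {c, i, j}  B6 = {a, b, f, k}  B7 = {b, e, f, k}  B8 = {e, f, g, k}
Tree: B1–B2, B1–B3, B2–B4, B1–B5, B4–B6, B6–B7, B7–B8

A tree decomposition must satisfy three properties: every vertex lies in some bag; for every edge, both endpoints lie together in some bag; and for every vertex, the bags containing it form a connected subtree. Here vertex d appears in no bag, so the decomposition is invalid.

No — vertex d appears in no bag.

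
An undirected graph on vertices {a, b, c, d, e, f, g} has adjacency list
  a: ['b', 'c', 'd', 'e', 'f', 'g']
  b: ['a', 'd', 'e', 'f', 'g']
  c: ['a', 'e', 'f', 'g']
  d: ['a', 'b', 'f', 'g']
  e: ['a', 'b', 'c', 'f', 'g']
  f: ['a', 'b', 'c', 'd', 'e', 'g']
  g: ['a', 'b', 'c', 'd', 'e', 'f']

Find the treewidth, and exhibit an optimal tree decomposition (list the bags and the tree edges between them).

Treewidth 4.
Bags: B1 = {a, c, e, f, g}  B2 = {a, b, e, f, g}  B3 = {a, b, d, f, g}
Tree: B1–B2, B2–B3

The largest bag has 5 vertices, giving width 4; this decomposition certifies tw(G) ≤ 4. Conversely, {a, b, d, f, g} is a clique of size 5, and the vertices of any clique must share a bag in every tree decomposition; so some bag has ≥ 5 vertices and tw(G) ≥ 4. Therefore the treewidth is 4.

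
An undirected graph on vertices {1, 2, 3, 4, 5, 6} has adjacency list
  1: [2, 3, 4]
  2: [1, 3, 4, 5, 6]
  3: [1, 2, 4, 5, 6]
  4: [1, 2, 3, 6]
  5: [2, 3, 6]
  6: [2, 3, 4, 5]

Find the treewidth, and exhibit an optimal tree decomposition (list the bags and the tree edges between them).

Treewidth 3.
Bags: B1 = {2, 3, 5, 6}  B2 = {2, 3, 4, 6}  B3 = {1, 2, 3, 4}
Tree: B1–B2, B2–B3

Every bag has size at most 4, so the width is 4 − 1 = 3 and tw(G) ≤ 3. On the other hand G contains the 4-clique {1, 2, 3, 4}. A clique must lie in a single bag of any decomposition, so no decomposition can have width below 3. Combining the bounds, tw(G) = 3.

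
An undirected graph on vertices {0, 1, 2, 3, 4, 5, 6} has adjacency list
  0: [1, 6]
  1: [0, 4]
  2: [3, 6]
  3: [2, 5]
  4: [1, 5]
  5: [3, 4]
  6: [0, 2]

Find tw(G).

2

A width-2 tree decomposition is:
Bags: B1 = {1, 4, 5}  B2 = {1, 3, 5}  B3 = {1, 2, 3}  B4 = {1, 2, 6}  B5 = {0, 1, 6}
Tree: B1–B2, B2–B3, B3–B4, B4–B5
Every bag has size at most 3, so the width is 3 − 1 = 2 and tw(G) ≤ 2. The edges 1–4–5–3–2–6–0–1 form a cycle, so G is not a tree and its treewidth is at least 2. Therefore the treewidth is 2.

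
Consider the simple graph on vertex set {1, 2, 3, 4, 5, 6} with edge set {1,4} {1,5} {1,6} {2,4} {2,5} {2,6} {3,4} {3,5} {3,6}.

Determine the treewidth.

A width-3 tree decomposition is:
Bags: B1 = {1, 2, 3, 4}  B2 = {1, 2, 3, 6}  B3 = {1, 2, 3, 5}
Tree: B1–B2, B2–B3
Every bag has size at most 4, so the width is 4 − 1 = 3 and tw(G) ≤ 3. For the lower bound: the 4 vertex sets {2,4}, {3,6}, {1}, {5} are disjoint, each induces a connected subgraph, and every pair is joined by at least one edge of G. Contracting each set to a single vertex therefore yields K_{4} as a minor, and since treewidth is minor-monotone, tw(G) ≥ tw(K_{4}) = 3. Hence tw(G) = 3 exactly.

3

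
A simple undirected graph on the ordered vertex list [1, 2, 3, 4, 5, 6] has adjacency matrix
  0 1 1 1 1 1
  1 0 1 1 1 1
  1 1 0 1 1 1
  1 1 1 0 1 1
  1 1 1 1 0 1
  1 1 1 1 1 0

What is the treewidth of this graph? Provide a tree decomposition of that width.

With just one bag of size 6, the width is 6 − 1 = 5, so tw(G) ≤ 5. On the other hand G contains the 6-clique {1, 2, 3, 4, 5, 6}. A clique must lie in a single bag of any decomposition, so no decomposition can have width below 5. The upper and lower bounds meet at 5, so that is the treewidth.

Treewidth 5.
One such decomposition:
Bags: B1 = {1, 2, 3, 4, 5, 6}
Tree: (single bag)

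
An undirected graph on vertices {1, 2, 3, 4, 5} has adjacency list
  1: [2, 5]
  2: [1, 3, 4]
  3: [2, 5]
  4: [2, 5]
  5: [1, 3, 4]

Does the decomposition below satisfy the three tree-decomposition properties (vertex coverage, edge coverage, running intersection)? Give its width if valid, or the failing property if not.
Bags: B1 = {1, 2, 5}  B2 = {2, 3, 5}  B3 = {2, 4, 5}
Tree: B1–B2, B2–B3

Every vertex of G appears in some bag (union = {1, 2, 3, 4, 5}); every edge is covered by a bag; and for each vertex v the set of bags containing v is connected in the bag tree. The decomposition is therefore valid. The largest bag has 3 vertices, so the width is 2.

Yes; width 2.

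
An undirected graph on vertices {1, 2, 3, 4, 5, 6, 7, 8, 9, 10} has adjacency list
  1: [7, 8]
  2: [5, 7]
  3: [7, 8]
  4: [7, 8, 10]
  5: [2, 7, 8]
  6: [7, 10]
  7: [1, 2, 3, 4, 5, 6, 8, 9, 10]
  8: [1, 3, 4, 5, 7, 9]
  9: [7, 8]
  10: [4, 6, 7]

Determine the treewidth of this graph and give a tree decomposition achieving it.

Each bag holds 3 vertices, so the decomposition has width 2, which upper-bounds the treewidth. For the lower bound, the 3 vertices {1, 7, 8} are pairwise adjacent, and any tree decomposition puts a clique entirely inside one bag — forcing width ≥ 2. Combining the bounds, tw(G) = 2.

Treewidth 2.
One optimal decomposition is:
Bags: B1 = {4, 7, 10}  B2 = {4, 7, 8}  B3 = {3, 7, 8}  B4 = {1, 7, 8}  B5 = {7, 8, 9}  B6 = {5, 7, 8}  B7 = {6, 7, 10}  B8 = {2, 5, 7}
Tree: B1–B2, B2–B3, B3–B4, B4–B5, B3–B6, B1–B7, B6–B8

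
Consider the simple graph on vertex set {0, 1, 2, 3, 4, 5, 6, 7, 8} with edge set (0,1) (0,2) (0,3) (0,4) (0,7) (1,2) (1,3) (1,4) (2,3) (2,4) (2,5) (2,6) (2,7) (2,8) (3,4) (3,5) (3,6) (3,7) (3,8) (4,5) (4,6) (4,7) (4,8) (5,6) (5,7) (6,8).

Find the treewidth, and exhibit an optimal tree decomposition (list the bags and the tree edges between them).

The largest bag has 5 vertices, giving width 4; this decomposition certifies tw(G) ≤ 4. On the other hand G contains the 5-clique {0, 1, 2, 3, 4}. A clique must lie in a single bag of any decomposition, so no decomposition can have width below 4. Hence tw(G) = 4 exactly.

Treewidth 4.
One optimal decomposition is:
Bags: B1 = {0, 2, 3, 4, 7}  B2 = {2, 3, 4, 5, 7}  B3 = {2, 3, 4, 5, 6}  B4 = {0, 1, 2, 3, 4}  B5 = {2, 3, 4, 6, 8}
Tree: B1–B2, B2–B3, B1–B4, B3–B5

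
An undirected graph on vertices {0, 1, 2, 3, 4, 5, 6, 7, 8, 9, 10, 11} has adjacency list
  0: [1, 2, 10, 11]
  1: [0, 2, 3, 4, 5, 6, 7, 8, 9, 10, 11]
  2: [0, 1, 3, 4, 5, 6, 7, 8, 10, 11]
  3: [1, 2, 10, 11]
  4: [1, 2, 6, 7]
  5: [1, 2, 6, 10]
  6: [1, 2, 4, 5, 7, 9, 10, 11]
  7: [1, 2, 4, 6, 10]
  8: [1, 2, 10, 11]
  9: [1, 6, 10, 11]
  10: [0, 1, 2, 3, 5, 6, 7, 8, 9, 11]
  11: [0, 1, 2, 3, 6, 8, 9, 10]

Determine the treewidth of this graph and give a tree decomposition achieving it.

Every bag has size at most 5, so the width is 5 − 1 = 4 and tw(G) ≤ 4. On the other hand G contains the 5-clique {1, 6, 9, 10, 11}. A clique must lie in a single bag of any decomposition, so no decomposition can have width below 4. Hence tw(G) = 4 exactly.

Treewidth 4.
One optimal decomposition is:
Bags: B1 = {1, 2, 6, 10, 11}  B2 = {1, 6, 9, 10, 11}  B3 = {1, 2, 6, 7, 10}  B4 = {1, 2, 3, 10, 11}  B5 = {1, 2, 5, 6, 10}  B6 = {0, 1, 2, 10, 11}  B7 = {1, 2, 4, 6, 7}  B8 = {1, 2, 8, 10, 11}
Tree: B1–B2, B1–B3, B1–B4, B1–B5, B4–B6, B3–B7, B6–B8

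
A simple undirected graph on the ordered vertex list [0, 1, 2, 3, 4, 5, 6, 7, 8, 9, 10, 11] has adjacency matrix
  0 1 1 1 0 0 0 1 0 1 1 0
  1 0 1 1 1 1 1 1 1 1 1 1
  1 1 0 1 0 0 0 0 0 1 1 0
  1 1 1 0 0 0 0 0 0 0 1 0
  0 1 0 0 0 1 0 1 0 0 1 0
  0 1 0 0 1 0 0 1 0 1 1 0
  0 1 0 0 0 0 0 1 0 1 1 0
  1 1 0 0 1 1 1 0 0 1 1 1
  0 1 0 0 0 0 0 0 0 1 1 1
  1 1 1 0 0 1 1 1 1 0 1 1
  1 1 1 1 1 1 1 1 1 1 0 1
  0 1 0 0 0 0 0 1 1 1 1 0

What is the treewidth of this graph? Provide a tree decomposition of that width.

Treewidth 4.
Bags: B1 = {0, 1, 2, 9, 10}  B2 = {0, 1, 7, 9, 10}  B3 = {1, 6, 7, 9, 10}  B4 = {1, 7, 9, 10, 11}  B5 = {1, 5, 7, 9, 10}  B6 = {0, 1, 2, 3, 10}  B7 = {1, 4, 5, 7, 10}  B8 = {1, 8, 9, 10, 11}
Tree: B1–B2, B2–B3, B3–B4, B4–B5, B1–B6, B5–B7, B4–B8

The largest bag has 5 vertices, giving width 4; this decomposition certifies tw(G) ≤ 4. Conversely, {1, 8, 9, 10, 11} is a clique of size 5, and the vertices of any clique must share a bag in every tree decomposition; so some bag has ≥ 5 vertices and tw(G) ≥ 4. Hence tw(G) = 4 exactly.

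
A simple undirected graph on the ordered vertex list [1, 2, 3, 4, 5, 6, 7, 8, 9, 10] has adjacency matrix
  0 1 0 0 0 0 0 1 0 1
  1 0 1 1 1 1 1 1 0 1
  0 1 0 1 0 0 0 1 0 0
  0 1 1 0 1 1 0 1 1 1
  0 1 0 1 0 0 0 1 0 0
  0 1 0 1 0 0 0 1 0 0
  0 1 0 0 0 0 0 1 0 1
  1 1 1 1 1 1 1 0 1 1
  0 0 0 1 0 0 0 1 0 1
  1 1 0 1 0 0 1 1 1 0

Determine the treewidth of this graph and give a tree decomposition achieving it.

The largest bag has 4 vertices, giving width 3; this decomposition certifies tw(G) ≤ 3. Conversely, {4, 8, 9, 10} is a clique of size 4, and the vertices of any clique must share a bag in every tree decomposition; so some bag has ≥ 4 vertices and tw(G) ≥ 3. Therefore the treewidth is 3.

Treewidth 3.
One such decomposition:
Bags: B1 = {2, 4, 8, 10}  B2 = {1, 2, 8, 10}  B3 = {2, 4, 6, 8}  B4 = {2, 7, 8, 10}  B5 = {2, 3, 4, 8}  B6 = {2, 4, 5, 8}  B7 = {4, 8, 9, 10}
Tree: B1–B2, B1–B3, B1–B4, B1–B5, B3–B6, B1–B7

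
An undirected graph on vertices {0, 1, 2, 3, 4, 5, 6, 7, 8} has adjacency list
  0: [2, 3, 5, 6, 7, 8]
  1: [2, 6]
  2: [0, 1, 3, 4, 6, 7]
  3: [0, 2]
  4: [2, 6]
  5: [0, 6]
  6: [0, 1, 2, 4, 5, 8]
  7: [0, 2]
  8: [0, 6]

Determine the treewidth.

A width-2 tree decomposition is:
Bags: B1 = {0, 2, 6}  B2 = {0, 5, 6}  B3 = {0, 2, 7}  B4 = {0, 6, 8}  B5 = {2, 4, 6}  B6 = {1, 2, 6}  B7 = {0, 2, 3}
Tree: B1–B2, B1–B3, B1–B4, B1–B5, B1–B6, B1–B7
Each bag holds 3 vertices, so the decomposition has width 2, which upper-bounds the treewidth. For the lower bound, the 3 vertices {0, 6, 8} are pairwise adjacent, and any tree decomposition puts a clique entirely inside one bag — forcing width ≥ 2. Combining the bounds, tw(G) = 2.

2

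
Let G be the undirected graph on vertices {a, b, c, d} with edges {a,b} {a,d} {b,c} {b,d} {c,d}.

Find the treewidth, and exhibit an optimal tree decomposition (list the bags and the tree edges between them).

Each bag holds 3 vertices, so the decomposition has width 2, which upper-bounds the treewidth. For the lower bound, the 3 vertices {b, c, d} are pairwise adjacent, and any tree decomposition puts a clique entirely inside one bag — forcing width ≥ 2. The upper and lower bounds meet at 2, so that is the treewidth.

Treewidth 2.
Bags: B1 = {b, c, d}  B2 = {a, b, d}
Tree: B1–B2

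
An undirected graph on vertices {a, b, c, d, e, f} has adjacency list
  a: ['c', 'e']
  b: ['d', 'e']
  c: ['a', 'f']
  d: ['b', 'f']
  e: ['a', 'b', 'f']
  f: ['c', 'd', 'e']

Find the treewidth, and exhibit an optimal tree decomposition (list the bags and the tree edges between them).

Every bag has size at most 3, so the width is 3 − 1 = 2 and tw(G) ≤ 2. The edges b–d–f–e–b form a cycle, so G is not a tree and its treewidth is at least 2. Therefore the treewidth is 2.

Treewidth 2.
Bags: B1 = {b, d, e}  B2 = {d, e, f}  B3 = {a, e, f}  B4 = {a, c, f}
Tree: B1–B2, B2–B3, B3–B4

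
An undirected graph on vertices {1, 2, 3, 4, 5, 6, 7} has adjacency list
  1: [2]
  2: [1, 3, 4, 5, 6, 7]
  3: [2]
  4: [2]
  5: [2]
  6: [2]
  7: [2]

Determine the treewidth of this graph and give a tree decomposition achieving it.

Every bag has size at most 2, so the width is 2 − 1 = 1 and tw(G) ≤ 1. G has an edge, so its treewidth is at least 1. Hence tw(G) = 1 exactly.

Treewidth 1.
Bags: B1 = {1, 2}  B2 = {2, 4}  B3 = {2, 6}  B4 = {2, 5}  B5 = {2, 7}  B6 = {2, 3}
Tree: B1–B2, B2–B3, B2–B4, B2–B5, B3–B6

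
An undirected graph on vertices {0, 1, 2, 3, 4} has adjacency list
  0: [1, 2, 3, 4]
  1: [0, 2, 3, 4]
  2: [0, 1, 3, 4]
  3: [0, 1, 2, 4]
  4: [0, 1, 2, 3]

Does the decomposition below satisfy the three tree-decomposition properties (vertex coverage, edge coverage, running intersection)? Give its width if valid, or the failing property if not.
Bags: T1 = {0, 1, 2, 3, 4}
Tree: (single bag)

Every vertex of G appears in some bag (union = {0, 1, 2, 3, 4}); every edge is covered by a bag; and for each vertex v the set of bags containing v is connected in the bag tree. The decomposition is therefore valid. The largest bag has 5 vertices, so the width is 4.

Yes; width 4.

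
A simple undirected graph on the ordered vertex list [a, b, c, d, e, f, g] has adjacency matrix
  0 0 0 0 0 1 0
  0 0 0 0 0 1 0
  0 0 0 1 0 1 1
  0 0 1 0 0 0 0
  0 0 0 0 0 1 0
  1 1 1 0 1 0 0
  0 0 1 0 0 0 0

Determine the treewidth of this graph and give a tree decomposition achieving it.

Treewidth 1.
Bags: B1 = {e, f}  B2 = {c, f}  B3 = {b, f}  B4 = {a, f}  B5 = {c, g}  B6 = {c, d}
Tree: B1–B2, B1–B3, B3–B4, B2–B5, B2–B6

The largest bag has 2 vertices, giving width 1; this decomposition certifies tw(G) ≤ 1. Since G has at least one edge (e.g. f–e), it is not an edgeless graph, so tw(G) ≥ 1. The upper and lower bounds meet at 1, so that is the treewidth.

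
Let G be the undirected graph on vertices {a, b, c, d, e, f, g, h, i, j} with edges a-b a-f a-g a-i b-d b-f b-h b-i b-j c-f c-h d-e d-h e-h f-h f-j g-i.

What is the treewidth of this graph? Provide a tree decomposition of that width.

Treewidth 2.
One such decomposition:
Bags: B1 = {b, d, h}  B2 = {b, f, h}  B3 = {a, b, f}  B4 = {b, f, j}  B5 = {c, f, h}  B6 = {d, e, h}  B7 = {a, b, i}  B8 = {a, g, i}
Tree: B1–B2, B2–B3, B2–B4, B2–B5, B1–B6, B3–B7, B7–B8

The largest bag has 3 vertices, giving width 2; this decomposition certifies tw(G) ≤ 2. For the lower bound, the 3 vertices {a, g, i} are pairwise adjacent, and any tree decomposition puts a clique entirely inside one bag — forcing width ≥ 2. Combining the bounds, tw(G) = 2.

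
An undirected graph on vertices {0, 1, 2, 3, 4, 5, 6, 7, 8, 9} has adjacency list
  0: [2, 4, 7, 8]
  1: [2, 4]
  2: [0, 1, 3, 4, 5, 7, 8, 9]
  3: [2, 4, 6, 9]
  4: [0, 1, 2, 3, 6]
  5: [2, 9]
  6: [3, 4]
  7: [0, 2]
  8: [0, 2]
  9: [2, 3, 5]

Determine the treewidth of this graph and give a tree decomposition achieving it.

Treewidth 2.
One optimal decomposition is:
Bags: B1 = {2, 3, 4}  B2 = {2, 3, 9}  B3 = {3, 4, 6}  B4 = {0, 2, 4}  B5 = {0, 2, 8}  B6 = {2, 5, 9}  B7 = {1, 2, 4}  B8 = {0, 2, 7}
Tree: B1–B2, B1–B3, B1–B4, B4–B5, B2–B6, B4–B7, B4–B8

Every bag has size at most 3, so the width is 3 − 1 = 2 and tw(G) ≤ 2. On the other hand G contains the 3-clique {0, 2, 8}. A clique must lie in a single bag of any decomposition, so no decomposition can have width below 2. Hence tw(G) = 2 exactly.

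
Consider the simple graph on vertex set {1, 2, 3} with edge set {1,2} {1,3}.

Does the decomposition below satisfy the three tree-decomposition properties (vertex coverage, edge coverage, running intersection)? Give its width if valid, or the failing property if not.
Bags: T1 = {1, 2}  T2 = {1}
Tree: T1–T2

A tree decomposition must satisfy three properties: every vertex lies in some bag; for every edge, both endpoints lie together in some bag; and for every vertex, the bags containing it form a connected subtree. Here vertex 3 appears in no bag, so the decomposition is invalid.

No — vertex 3 appears in no bag.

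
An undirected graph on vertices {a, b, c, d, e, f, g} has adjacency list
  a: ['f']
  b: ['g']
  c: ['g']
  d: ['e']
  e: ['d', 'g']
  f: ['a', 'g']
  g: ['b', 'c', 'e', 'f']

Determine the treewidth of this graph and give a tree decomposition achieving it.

The largest bag has 2 vertices, giving width 1; this decomposition certifies tw(G) ≤ 1. G has an edge, so its treewidth is at least 1. Hence tw(G) = 1 exactly.

Treewidth 1.
One such decomposition:
Bags: B1 = {e, g}  B2 = {c, g}  B3 = {f, g}  B4 = {a, f}  B5 = {b, g}  B6 = {d, e}
Tree: B1–B2, B1–B3, B3–B4, B2–B5, B1–B6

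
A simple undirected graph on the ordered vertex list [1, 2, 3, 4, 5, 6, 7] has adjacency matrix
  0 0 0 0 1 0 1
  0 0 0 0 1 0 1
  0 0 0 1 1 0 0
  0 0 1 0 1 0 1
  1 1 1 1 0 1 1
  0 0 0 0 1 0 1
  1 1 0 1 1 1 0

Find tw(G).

2

A width-2 tree decomposition is:
Bags: B1 = {3, 4, 5}  B2 = {4, 5, 7}  B3 = {1, 5, 7}  B4 = {5, 6, 7}  B5 = {2, 5, 7}
Tree: B1–B2, B2–B3, B3–B4, B3–B5
Every bag has size at most 3, so the width is 3 − 1 = 2 and tw(G) ≤ 2. On the other hand G contains the 3-clique {3, 4, 5}. A clique must lie in a single bag of any decomposition, so no decomposition can have width below 2. Combining the bounds, tw(G) = 2.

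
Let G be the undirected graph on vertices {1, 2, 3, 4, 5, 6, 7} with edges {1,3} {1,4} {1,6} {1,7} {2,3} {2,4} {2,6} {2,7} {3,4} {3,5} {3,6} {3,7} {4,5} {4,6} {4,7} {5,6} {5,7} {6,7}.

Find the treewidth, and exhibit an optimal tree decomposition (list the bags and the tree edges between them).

Treewidth 4.
One optimal decomposition is:
Bags: B1 = {2, 3, 4, 6, 7}  B2 = {3, 4, 5, 6, 7}  B3 = {1, 3, 4, 6, 7}
Tree: B1–B2, B2–B3

The largest bag has 5 vertices, giving width 4; this decomposition certifies tw(G) ≤ 4. For the lower bound, the 5 vertices {1, 3, 4, 6, 7} are pairwise adjacent, and any tree decomposition puts a clique entirely inside one bag — forcing width ≥ 4. Hence tw(G) = 4 exactly.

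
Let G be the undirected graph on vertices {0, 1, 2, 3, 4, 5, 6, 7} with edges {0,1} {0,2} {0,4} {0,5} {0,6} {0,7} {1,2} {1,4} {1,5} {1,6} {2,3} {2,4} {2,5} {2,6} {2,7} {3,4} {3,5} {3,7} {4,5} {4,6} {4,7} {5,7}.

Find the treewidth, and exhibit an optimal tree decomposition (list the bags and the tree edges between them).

Each bag holds 5 vertices, so the decomposition has width 4, which upper-bounds the treewidth. On the other hand G contains the 5-clique {0, 1, 2, 4, 5}. A clique must lie in a single bag of any decomposition, so no decomposition can have width below 4. Combining the bounds, tw(G) = 4.

Treewidth 4.
One optimal decomposition is:
Bags: B1 = {0, 1, 2, 4, 5}  B2 = {0, 2, 4, 5, 7}  B3 = {0, 1, 2, 4, 6}  B4 = {2, 3, 4, 5, 7}
Tree: B1–B2, B1–B3, B2–B4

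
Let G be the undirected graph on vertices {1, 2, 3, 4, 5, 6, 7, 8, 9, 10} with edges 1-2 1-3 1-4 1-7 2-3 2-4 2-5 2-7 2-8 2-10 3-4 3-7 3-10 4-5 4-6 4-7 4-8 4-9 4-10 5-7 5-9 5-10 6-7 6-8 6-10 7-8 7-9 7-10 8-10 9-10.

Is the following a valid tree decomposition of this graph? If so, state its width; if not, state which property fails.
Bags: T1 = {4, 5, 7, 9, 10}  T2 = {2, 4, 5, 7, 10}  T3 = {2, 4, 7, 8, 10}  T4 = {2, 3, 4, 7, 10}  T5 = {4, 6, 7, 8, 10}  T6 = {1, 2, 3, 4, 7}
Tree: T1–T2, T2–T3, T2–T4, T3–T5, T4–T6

Vertex coverage: the bags together contain {1, 2, 3, 4, 5, 6, 7, 8, 9, 10}, the full vertex set. Edge coverage: each edge of G has both endpoints in at least one bag. Running intersection: for every vertex, the bags containing it form a connected subtree. All three properties hold, so this is a valid tree decomposition of width max|bag| − 1 = 4, and hence tw(G) ≤ 4.

Yes; width 4.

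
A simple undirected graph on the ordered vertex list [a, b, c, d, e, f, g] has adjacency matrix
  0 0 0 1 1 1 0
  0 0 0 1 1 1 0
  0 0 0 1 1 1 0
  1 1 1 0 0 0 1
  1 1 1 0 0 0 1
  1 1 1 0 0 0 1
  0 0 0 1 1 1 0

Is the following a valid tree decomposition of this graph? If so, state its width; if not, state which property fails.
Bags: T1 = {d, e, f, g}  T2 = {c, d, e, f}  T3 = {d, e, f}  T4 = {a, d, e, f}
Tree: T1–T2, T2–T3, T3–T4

A tree decomposition must satisfy three properties: every vertex lies in some bag; for every edge, both endpoints lie together in some bag; and for every vertex, the bags containing it form a connected subtree. Here vertex b appears in no bag, so the decomposition is invalid.

No — vertex b appears in no bag.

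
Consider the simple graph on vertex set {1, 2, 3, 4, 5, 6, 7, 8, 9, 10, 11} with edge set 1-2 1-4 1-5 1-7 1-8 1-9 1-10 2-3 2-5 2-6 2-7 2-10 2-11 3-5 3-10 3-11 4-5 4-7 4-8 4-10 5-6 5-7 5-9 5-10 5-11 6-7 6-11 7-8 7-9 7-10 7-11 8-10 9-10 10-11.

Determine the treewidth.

4

A width-4 tree decomposition is:
Bags: B1 = {1, 2, 5, 7, 10}  B2 = {1, 4, 5, 7, 10}  B3 = {2, 5, 7, 10, 11}  B4 = {2, 3, 5, 10, 11}  B5 = {1, 5, 7, 9, 10}  B6 = {1, 4, 7, 8, 10}  B7 = {2, 5, 6, 7, 11}
Tree: B1–B2, B1–B3, B3–B4, B2–B5, B2–B6, B3–B7
The largest bag has 5 vertices, giving width 4; this decomposition certifies tw(G) ≤ 4. On the other hand G contains the 5-clique {1, 4, 7, 8, 10}. A clique must lie in a single bag of any decomposition, so no decomposition can have width below 4. Combining the bounds, tw(G) = 4.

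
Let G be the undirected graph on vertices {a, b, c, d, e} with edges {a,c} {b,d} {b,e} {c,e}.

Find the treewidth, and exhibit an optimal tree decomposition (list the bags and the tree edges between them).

Treewidth 1.
One such decomposition:
Bags: B1 = {b, d}  B2 = {b, e}  B3 = {c, e}  B4 = {a, c}
Tree: B1–B2, B2–B3, B3–B4

The largest bag has 2 vertices, giving width 1; this decomposition certifies tw(G) ≤ 1. Any graph with an edge has treewidth ≥ 1, and G has the edge d–b. Hence tw(G) = 1 exactly.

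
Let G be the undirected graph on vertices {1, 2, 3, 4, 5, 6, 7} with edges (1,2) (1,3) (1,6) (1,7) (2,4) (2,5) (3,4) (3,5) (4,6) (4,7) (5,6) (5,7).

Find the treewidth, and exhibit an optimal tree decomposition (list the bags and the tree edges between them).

The largest bag has 4 vertices, giving width 3; this decomposition certifies tw(G) ≤ 3. For the lower bound: the 4 vertex sets {2,5}, {4,6}, {1}, {7} are disjoint, each induces a connected subgraph, and every pair is joined by at least one edge of G. Contracting each set to a single vertex therefore yields K_{4} as a minor, and since treewidth is minor-monotone, tw(G) ≥ tw(K_{4}) = 3. The upper and lower bounds meet at 3, so that is the treewidth.

Treewidth 3.
Bags: B1 = {1, 2, 4, 5}  B2 = {1, 4, 5, 6}  B3 = {1, 4, 5, 7}  B4 = {1, 3, 4, 5}
Tree: B1–B2, B2–B3, B3–B4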